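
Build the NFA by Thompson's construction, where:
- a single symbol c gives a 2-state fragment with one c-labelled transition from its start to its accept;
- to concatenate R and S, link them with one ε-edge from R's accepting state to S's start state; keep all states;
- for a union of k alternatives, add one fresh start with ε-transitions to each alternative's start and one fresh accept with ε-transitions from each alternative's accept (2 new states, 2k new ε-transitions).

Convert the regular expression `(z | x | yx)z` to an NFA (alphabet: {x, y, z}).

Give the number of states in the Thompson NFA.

Bottom-up over the parse tree:
Each of the 5 symbol leaves contributes a 2-state fragment.
  yx → 4 states
  z | x | yx → 10 states
  (z | x | yx)z → 12 states

12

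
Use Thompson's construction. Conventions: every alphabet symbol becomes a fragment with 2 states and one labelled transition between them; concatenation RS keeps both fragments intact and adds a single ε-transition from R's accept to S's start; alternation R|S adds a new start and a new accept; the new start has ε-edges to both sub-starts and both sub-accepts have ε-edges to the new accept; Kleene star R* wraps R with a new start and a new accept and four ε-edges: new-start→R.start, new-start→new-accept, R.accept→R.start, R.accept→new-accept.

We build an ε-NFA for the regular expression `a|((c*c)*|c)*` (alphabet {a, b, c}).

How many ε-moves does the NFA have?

21

Recursing over subexpressions:
Each of the 4 symbol leaves contributes 0 ε-transitions.
  c* → 4 ε-transitions
  c*c → 5 ε-transitions
  (c*c)* → 9 ε-transitions
  (c*c)*|c → 13 ε-transitions
  ((c*c)*|c)* → 17 ε-transitions
  a|((c*c)*|c)* → 21 ε-transitions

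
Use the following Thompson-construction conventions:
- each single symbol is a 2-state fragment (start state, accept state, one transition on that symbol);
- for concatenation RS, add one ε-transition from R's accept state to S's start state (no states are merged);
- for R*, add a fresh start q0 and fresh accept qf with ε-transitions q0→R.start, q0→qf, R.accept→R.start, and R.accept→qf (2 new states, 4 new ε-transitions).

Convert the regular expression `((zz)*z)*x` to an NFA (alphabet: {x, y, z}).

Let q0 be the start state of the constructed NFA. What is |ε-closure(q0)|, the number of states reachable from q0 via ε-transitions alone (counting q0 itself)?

7

Compute the ε-closure size of each fragment's start state recursively; a symbol fragment's start has no outgoing ε-edge, so its closure is just itself (size 1).
  zz — same as the first factor's closure: |ε-closure| = 1
  (zz)* — new start has ε-edges to the inner start and to the new accept, so |ε-closure| = 2 + 1 = 3
  (zz)*z — the left operand accepts ε, so the closure extends into the next operand (via the concat ε-link); |ε-closure| = 3 + 1 = 4
  ((zz)*z)* — |ε-closure| = 1 (new start) + 4 (body) + 1 (new accept) = 6
  ((zz)*z)*x — the left operand accepts ε, so the closure extends into the next operand (via the concat ε-link); |ε-closure| = 6 + 1 = 7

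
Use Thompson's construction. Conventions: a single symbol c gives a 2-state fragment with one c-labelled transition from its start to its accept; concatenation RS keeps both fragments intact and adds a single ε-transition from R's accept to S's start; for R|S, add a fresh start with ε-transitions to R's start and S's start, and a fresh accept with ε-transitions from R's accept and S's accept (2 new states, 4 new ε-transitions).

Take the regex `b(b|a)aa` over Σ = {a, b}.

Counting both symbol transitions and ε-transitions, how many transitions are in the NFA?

Per subexpression:
Each of the 5 symbol leaves contributes 1 transition (1 symbol, 0 ε).
  b|a : 6 transitions (2 symbol, 4 ε)
  b(b|a)aa : 12 transitions (5 symbol, 7 ε)

12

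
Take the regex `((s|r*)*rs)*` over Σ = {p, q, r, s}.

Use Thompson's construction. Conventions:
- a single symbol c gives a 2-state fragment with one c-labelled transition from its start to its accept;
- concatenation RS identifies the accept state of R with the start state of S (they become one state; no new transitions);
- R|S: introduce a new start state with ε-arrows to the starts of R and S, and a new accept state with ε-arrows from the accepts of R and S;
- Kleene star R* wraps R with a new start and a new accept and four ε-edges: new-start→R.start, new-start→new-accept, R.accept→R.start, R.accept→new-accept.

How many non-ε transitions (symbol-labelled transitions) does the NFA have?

Per subexpression:
Each of the 4 symbol leaves contributes exactly 1 symbol transition.
  r* : 1 symbol transition
  s|r* : 2 symbol transitions
  (s|r*)* : 2 symbol transitions
  (s|r*)*rs : 4 symbol transitions
  ((s|r*)*rs)* : 4 symbol transitions

4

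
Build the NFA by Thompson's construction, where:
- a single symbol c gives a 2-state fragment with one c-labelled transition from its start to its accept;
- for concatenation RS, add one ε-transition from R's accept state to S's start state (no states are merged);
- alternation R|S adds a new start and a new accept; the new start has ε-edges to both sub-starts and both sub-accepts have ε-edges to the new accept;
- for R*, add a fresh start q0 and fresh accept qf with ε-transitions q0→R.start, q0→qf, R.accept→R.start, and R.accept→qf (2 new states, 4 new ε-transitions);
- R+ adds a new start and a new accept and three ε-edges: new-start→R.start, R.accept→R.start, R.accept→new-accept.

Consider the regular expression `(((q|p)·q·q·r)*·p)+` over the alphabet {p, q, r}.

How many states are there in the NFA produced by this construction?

Recursing over subexpressions:
Each of the 6 symbol leaves contributes a 2-state fragment.
  q|p → 6 states
  (q|p)·q·q·r → 12 states
  ((q|p)·q·q·r)* → 14 states
  ((q|p)·q·q·r)*·p → 16 states
  (((q|p)·q·q·r)*·p)+ → 18 states

18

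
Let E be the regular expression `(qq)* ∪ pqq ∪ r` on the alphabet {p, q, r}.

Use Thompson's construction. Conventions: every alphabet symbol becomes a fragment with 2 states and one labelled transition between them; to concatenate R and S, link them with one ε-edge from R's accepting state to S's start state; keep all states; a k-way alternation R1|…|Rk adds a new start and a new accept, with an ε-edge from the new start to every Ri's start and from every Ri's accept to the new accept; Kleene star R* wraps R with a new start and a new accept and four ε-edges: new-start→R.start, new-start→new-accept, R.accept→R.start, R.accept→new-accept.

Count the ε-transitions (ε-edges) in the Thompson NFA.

Building bottom-up:
Each of the 6 symbol leaves contributes 0 ε-transitions.
  qq — 1 ε-transition
  (qq)* — 5 ε-transitions
  pqq — 2 ε-transitions
  (qq)* ∪ pqq ∪ r — 13 ε-transitions

13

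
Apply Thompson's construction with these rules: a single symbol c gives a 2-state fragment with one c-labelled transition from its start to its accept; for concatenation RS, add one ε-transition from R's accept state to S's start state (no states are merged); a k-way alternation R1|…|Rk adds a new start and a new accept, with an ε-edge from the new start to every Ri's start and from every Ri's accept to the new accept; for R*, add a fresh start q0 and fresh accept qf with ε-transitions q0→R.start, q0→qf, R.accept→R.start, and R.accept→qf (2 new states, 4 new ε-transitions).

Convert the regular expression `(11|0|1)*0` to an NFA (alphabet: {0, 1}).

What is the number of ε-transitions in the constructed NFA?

12

Building bottom-up:
Each of the 5 symbol leaves contributes 0 ε-transitions.
  11 → 1 ε-transition
  11|0|1 → 7 ε-transitions
  (11|0|1)* → 11 ε-transitions
  (11|0|1)*0 → 12 ε-transitions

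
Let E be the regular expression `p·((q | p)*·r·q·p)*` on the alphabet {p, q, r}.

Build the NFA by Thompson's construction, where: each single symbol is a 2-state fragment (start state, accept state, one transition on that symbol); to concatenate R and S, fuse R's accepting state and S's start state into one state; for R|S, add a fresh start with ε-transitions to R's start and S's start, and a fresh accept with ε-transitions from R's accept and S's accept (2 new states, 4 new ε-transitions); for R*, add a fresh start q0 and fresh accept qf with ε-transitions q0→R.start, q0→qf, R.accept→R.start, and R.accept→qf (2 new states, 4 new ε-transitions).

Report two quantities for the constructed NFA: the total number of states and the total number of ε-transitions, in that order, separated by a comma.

14, 12

Bottom-up over the parse tree:
Each of the 6 symbol leaves contributes 2 states and 0 ε-transitions.
  q | p — 6 states, 4 ε-transitions
  (q | p)* — 8 states, 8 ε-transitions
  (q | p)*·r·q·p — 11 states, 8 ε-transitions
  ((q | p)*·r·q·p)* — 13 states, 12 ε-transitions
  p·((q | p)*·r·q·p)* — 14 states, 12 ε-transitions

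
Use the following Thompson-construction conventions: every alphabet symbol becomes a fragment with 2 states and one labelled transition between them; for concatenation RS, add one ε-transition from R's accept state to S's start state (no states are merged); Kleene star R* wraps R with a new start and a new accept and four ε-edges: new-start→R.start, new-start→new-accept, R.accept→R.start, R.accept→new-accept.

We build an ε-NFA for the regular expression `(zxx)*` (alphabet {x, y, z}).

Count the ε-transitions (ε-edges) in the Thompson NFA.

6

Building bottom-up:
Each of the 3 symbol leaves contributes 0 ε-transitions.
  zxx = 2 ε-transitions
  (zxx)* = 6 ε-transitions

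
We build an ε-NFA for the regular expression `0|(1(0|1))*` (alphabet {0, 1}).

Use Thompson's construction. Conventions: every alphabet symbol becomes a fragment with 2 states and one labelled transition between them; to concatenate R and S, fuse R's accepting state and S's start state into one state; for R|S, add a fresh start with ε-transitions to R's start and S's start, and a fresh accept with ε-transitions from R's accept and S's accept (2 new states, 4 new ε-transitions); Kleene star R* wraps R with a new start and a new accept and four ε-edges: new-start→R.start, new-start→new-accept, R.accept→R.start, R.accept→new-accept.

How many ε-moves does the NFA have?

12

Bottom-up over the parse tree:
Each of the 4 symbol leaves contributes 0 ε-transitions.
  0|1 : 4 ε-transitions
  1(0|1) : 4 ε-transitions
  (1(0|1))* : 8 ε-transitions
  0|(1(0|1))* : 12 ε-transitions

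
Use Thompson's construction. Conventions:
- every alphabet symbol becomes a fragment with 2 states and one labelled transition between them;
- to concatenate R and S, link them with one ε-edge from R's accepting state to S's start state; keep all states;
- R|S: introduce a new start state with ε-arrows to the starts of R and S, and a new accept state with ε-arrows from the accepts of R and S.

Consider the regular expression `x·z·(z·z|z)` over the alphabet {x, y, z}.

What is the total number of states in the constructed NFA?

12

Recursing over subexpressions:
Each of the 5 symbol leaves contributes a 2-state fragment.
  z·z : 4 states
  z·z|z : 8 states
  x·z·(z·z|z) : 12 states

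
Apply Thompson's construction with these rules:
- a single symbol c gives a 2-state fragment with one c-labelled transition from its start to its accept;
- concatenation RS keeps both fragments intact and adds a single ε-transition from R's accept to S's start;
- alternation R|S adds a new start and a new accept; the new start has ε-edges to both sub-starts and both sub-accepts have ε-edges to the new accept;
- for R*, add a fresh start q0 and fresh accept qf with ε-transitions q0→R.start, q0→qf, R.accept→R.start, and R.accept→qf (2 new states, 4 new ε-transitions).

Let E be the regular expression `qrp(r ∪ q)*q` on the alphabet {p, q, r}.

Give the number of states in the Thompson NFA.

16

Recursing over subexpressions:
Each of the 6 symbol leaves contributes a 2-state fragment.
  r ∪ q : 6 states
  (r ∪ q)* : 8 states
  qrp(r ∪ q)*q : 16 states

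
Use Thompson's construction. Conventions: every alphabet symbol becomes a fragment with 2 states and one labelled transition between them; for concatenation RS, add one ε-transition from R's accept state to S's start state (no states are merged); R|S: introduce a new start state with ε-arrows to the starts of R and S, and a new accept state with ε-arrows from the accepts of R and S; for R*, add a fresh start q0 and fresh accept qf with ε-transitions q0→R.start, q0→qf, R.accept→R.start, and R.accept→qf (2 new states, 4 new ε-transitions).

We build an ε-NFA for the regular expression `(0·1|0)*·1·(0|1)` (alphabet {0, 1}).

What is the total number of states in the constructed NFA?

By structural recursion:
Each of the 6 symbol leaves contributes a 2-state fragment.
  0·1 = 4 states
  0·1|0 = 8 states
  (0·1|0)* = 10 states
  0|1 = 6 states
  (0·1|0)*·1·(0|1) = 18 states

18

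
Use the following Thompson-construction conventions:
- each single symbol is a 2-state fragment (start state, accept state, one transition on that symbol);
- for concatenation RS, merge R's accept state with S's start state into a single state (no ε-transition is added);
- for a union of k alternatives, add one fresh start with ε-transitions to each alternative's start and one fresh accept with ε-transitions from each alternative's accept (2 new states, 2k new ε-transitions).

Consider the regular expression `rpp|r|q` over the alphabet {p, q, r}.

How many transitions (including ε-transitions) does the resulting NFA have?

11

Recursing over subexpressions:
Each of the 5 symbol leaves contributes 1 transition (1 symbol, 0 ε).
  rpp → 3 transitions (3 symbol, 0 ε)
  rpp|r|q → 11 transitions (5 symbol, 6 ε)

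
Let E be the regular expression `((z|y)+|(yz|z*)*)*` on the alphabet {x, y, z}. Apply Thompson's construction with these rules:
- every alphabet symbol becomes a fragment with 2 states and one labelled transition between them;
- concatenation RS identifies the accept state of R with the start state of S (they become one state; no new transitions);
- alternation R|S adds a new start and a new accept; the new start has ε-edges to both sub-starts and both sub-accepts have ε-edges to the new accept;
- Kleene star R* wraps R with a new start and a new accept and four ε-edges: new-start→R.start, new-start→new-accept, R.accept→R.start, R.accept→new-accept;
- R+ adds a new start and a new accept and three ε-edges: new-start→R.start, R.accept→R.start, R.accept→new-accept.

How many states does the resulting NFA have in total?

Per subexpression:
Each of the 5 symbol leaves contributes a 2-state fragment.
  z|y = 6 states
  (z|y)+ = 8 states
  yz = 3 states
  z* = 4 states
  yz|z* = 9 states
  (yz|z*)* = 11 states
  (z|y)+|(yz|z*)* = 21 states
  ((z|y)+|(yz|z*)*)* = 23 states

23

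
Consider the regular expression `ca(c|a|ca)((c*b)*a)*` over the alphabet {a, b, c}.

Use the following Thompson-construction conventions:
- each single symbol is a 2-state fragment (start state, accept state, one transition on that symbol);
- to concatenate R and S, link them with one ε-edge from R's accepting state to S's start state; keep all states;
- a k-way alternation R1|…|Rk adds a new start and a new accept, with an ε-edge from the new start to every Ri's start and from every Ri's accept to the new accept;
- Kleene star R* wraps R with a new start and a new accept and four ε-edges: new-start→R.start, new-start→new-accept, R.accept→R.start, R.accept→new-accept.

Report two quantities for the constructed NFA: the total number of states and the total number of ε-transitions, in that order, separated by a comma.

Recursing over subexpressions:
Each of the 9 symbol leaves contributes 2 states and 0 ε-transitions.
  ca : 4 states, 1 ε-transition
  c|a|ca : 10 states, 7 ε-transitions
  c* : 4 states, 4 ε-transitions
  c*b : 6 states, 5 ε-transitions
  (c*b)* : 8 states, 9 ε-transitions
  (c*b)*a : 10 states, 10 ε-transitions
  ((c*b)*a)* : 12 states, 14 ε-transitions
  ca(c|a|ca)((c*b)*a)* : 26 states, 24 ε-transitions

26, 24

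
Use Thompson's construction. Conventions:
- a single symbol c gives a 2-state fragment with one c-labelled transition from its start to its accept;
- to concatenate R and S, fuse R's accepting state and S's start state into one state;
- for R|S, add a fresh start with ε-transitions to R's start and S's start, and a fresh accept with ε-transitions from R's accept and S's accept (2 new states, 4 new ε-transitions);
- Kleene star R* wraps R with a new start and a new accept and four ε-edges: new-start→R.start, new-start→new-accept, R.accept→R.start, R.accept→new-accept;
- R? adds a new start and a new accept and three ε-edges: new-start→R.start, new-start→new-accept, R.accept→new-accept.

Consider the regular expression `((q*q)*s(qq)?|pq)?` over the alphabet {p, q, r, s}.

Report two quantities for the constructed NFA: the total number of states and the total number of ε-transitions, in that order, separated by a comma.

19, 18

By structural recursion:
Each of the 7 symbol leaves contributes 2 states and 0 ε-transitions.
  q* → 4 states, 4 ε-transitions
  q*q → 5 states, 4 ε-transitions
  (q*q)* → 7 states, 8 ε-transitions
  qq → 3 states, 0 ε-transitions
  (qq)? → 5 states, 3 ε-transitions
  (q*q)*s(qq)? → 12 states, 11 ε-transitions
  pq → 3 states, 0 ε-transitions
  (q*q)*s(qq)?|pq → 17 states, 15 ε-transitions
  ((q*q)*s(qq)?|pq)? → 19 states, 18 ε-transitions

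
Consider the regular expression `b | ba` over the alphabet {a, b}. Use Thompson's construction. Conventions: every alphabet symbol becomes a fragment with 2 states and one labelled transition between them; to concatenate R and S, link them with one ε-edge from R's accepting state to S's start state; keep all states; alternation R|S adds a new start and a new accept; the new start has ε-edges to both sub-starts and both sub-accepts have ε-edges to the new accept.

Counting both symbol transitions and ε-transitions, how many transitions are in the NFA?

8

Recursing over subexpressions:
Each of the 3 symbol leaves contributes 1 transition (1 symbol, 0 ε).
  ba → 3 transitions (2 symbol, 1 ε)
  b | ba → 8 transitions (3 symbol, 5 ε)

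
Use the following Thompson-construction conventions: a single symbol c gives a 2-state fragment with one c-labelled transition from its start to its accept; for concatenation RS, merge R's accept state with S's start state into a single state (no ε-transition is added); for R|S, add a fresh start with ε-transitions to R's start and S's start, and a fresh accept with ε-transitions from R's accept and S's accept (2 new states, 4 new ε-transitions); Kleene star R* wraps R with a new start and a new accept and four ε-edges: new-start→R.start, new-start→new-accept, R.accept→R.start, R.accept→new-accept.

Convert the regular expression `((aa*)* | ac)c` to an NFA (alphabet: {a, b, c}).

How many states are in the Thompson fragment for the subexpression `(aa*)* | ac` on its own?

Fragment for `(aa*)* | ac`:
Each of the 4 symbol leaves contributes a 2-state fragment.
  a* = 4 states
  aa* = 5 states
  (aa*)* = 7 states
  ac = 3 states
  (aa*)* | ac = 12 states

12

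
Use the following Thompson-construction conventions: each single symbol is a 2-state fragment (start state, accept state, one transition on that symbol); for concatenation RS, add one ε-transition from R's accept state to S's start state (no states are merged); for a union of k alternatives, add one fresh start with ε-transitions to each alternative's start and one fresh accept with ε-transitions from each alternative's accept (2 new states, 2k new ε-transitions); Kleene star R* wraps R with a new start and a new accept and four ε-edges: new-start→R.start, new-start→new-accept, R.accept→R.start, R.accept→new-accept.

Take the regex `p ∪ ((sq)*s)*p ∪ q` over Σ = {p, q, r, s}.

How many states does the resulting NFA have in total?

Building bottom-up:
Each of the 6 symbol leaves contributes a 2-state fragment.
  sq = 4 states
  (sq)* = 6 states
  (sq)*s = 8 states
  ((sq)*s)* = 10 states
  ((sq)*s)*p = 12 states
  p ∪ ((sq)*s)*p ∪ q = 18 states

18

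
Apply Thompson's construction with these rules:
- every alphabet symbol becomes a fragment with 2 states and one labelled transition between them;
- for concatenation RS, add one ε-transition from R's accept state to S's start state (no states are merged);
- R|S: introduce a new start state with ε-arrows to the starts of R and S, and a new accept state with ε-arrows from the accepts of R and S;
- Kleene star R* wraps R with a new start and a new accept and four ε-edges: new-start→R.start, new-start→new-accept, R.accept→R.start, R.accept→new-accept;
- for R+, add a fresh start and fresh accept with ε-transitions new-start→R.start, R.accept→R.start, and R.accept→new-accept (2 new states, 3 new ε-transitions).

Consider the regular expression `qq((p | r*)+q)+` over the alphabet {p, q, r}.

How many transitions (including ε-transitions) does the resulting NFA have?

22

Recursing over subexpressions:
Each of the 5 symbol leaves contributes 1 transition (1 symbol, 0 ε).
  r* — 5 transitions (1 symbol, 4 ε)
  p | r* — 10 transitions (2 symbol, 8 ε)
  (p | r*)+ — 13 transitions (2 symbol, 11 ε)
  (p | r*)+q — 15 transitions (3 symbol, 12 ε)
  ((p | r*)+q)+ — 18 transitions (3 symbol, 15 ε)
  qq((p | r*)+q)+ — 22 transitions (5 symbol, 17 ε)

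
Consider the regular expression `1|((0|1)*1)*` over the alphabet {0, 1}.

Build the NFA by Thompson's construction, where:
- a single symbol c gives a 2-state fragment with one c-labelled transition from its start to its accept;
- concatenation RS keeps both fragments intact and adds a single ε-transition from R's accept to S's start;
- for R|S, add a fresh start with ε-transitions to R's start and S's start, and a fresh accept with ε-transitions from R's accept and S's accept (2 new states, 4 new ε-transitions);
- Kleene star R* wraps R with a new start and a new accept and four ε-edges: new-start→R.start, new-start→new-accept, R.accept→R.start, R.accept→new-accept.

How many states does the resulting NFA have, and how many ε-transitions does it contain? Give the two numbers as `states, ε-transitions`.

16, 17

By structural recursion:
Each of the 4 symbol leaves contributes 2 states and 0 ε-transitions.
  0|1 : 6 states, 4 ε-transitions
  (0|1)* : 8 states, 8 ε-transitions
  (0|1)*1 : 10 states, 9 ε-transitions
  ((0|1)*1)* : 12 states, 13 ε-transitions
  1|((0|1)*1)* : 16 states, 17 ε-transitions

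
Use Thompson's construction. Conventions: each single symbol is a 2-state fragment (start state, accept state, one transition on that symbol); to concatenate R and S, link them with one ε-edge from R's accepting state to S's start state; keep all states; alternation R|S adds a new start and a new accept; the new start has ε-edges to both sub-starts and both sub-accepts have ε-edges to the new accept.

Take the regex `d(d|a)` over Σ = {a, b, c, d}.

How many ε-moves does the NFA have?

5

Bottom-up over the parse tree:
Each of the 3 symbol leaves contributes 0 ε-transitions.
  d|a → 4 ε-transitions
  d(d|a) → 5 ε-transitions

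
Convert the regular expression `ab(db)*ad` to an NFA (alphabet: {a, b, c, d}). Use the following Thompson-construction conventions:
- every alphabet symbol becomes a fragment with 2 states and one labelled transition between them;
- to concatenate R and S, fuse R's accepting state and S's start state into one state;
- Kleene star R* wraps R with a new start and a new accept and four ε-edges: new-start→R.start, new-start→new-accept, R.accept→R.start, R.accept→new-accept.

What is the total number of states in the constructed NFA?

Building bottom-up:
Each of the 6 symbol leaves contributes a 2-state fragment.
  db → 3 states
  (db)* → 5 states
  ab(db)*ad → 9 states

9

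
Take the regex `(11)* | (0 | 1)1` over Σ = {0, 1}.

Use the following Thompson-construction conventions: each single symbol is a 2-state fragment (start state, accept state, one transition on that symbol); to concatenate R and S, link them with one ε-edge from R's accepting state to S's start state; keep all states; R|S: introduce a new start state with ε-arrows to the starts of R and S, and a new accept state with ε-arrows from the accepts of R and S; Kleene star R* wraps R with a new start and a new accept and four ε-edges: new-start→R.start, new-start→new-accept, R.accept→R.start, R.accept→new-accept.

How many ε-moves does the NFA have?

Recursing over subexpressions:
Each of the 5 symbol leaves contributes 0 ε-transitions.
  11 → 1 ε-transition
  (11)* → 5 ε-transitions
  0 | 1 → 4 ε-transitions
  (0 | 1)1 → 5 ε-transitions
  (11)* | (0 | 1)1 → 14 ε-transitions

14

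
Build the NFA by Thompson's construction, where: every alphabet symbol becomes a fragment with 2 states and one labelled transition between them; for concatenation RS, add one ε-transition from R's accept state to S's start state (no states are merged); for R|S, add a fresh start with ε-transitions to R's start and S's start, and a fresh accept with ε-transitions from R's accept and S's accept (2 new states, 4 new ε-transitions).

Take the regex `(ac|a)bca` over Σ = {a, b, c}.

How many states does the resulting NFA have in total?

14

Bottom-up over the parse tree:
Each of the 6 symbol leaves contributes a 2-state fragment.
  ac — 4 states
  ac|a — 8 states
  (ac|a)bca — 14 states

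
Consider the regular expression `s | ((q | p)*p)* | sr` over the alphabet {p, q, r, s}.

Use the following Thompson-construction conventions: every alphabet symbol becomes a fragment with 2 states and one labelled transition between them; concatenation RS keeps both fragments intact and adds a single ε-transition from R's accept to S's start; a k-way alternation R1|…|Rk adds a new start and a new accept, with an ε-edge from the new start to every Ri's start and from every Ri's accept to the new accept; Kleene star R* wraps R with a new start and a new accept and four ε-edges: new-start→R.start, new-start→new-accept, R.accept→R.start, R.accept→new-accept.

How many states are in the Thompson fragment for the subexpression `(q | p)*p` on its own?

10

Fragment for `(q | p)*p`:
Each of the 3 symbol leaves contributes a 2-state fragment.
  q | p = 6 states
  (q | p)* = 8 states
  (q | p)*p = 10 states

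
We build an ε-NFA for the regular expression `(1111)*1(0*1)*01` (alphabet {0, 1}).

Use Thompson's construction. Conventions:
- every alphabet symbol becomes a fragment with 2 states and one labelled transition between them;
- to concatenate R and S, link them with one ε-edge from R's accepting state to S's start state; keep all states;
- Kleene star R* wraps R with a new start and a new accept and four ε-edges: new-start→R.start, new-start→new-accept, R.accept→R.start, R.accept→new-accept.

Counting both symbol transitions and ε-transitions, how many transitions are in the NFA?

By structural recursion:
Each of the 9 symbol leaves contributes 1 transition (1 symbol, 0 ε).
  1111 — 7 transitions (4 symbol, 3 ε)
  (1111)* — 11 transitions (4 symbol, 7 ε)
  0* — 5 transitions (1 symbol, 4 ε)
  0*1 — 7 transitions (2 symbol, 5 ε)
  (0*1)* — 11 transitions (2 symbol, 9 ε)
  (1111)*1(0*1)*01 — 29 transitions (9 symbol, 20 ε)

29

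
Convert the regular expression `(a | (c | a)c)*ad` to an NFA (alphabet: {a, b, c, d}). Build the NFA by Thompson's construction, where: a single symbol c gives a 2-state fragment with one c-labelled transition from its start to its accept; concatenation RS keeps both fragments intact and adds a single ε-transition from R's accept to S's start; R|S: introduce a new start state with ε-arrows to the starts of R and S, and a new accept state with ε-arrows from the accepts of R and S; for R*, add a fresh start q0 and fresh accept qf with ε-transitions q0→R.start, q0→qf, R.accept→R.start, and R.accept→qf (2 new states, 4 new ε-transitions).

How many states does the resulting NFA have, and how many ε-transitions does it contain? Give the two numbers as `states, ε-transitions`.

Per subexpression:
Each of the 6 symbol leaves contributes 2 states and 0 ε-transitions.
  c | a — 6 states, 4 ε-transitions
  (c | a)c — 8 states, 5 ε-transitions
  a | (c | a)c — 12 states, 9 ε-transitions
  (a | (c | a)c)* — 14 states, 13 ε-transitions
  (a | (c | a)c)*ad — 18 states, 15 ε-transitions

18, 15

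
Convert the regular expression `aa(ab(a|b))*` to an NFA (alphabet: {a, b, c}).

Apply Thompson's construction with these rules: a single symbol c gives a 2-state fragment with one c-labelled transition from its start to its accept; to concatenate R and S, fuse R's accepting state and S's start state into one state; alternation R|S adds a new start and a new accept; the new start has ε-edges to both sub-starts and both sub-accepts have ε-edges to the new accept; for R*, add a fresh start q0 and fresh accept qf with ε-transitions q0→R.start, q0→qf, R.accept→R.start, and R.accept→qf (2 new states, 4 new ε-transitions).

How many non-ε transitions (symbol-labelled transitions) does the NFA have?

6

Bottom-up over the parse tree:
Each of the 6 symbol leaves contributes exactly 1 symbol transition.
  a|b : 2 symbol transitions
  ab(a|b) : 4 symbol transitions
  (ab(a|b))* : 4 symbol transitions
  aa(ab(a|b))* : 6 symbol transitions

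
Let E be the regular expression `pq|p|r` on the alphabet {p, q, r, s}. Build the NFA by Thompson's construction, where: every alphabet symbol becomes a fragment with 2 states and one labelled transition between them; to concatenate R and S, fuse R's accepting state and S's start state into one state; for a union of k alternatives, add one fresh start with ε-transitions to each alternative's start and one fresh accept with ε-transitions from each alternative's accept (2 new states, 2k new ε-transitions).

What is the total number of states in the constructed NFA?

9

Bottom-up over the parse tree:
Each of the 4 symbol leaves contributes a 2-state fragment.
  pq — 3 states
  pq|p|r — 9 states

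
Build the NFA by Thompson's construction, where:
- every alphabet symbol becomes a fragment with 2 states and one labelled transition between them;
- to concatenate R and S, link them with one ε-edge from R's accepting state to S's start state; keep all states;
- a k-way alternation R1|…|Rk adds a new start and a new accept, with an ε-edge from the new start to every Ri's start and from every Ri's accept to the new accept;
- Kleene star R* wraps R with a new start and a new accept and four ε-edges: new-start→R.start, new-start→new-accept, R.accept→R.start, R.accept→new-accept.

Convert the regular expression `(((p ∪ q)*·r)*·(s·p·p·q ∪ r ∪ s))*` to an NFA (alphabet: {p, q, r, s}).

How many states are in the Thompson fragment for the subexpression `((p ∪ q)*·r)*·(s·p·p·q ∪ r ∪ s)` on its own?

26

Fragment for `((p ∪ q)*·r)*·(s·p·p·q ∪ r ∪ s)`:
Each of the 9 symbol leaves contributes a 2-state fragment.
  p ∪ q → 6 states
  (p ∪ q)* → 8 states
  (p ∪ q)*·r → 10 states
  ((p ∪ q)*·r)* → 12 states
  s·p·p·q → 8 states
  s·p·p·q ∪ r ∪ s → 14 states
  ((p ∪ q)*·r)*·(s·p·p·q ∪ r ∪ s) → 26 states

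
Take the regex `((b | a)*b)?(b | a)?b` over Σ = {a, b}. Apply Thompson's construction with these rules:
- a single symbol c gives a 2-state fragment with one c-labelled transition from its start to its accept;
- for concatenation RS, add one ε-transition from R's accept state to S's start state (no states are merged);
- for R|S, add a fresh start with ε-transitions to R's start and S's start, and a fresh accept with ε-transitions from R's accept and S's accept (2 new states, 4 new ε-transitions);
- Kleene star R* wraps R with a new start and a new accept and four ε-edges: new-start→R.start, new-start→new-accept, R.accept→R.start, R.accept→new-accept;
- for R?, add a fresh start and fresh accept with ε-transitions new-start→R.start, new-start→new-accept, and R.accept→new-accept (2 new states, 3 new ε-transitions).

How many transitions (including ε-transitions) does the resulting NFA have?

27

Building bottom-up:
Each of the 6 symbol leaves contributes 1 transition (1 symbol, 0 ε).
  b | a — 6 transitions (2 symbol, 4 ε)
  (b | a)* — 10 transitions (2 symbol, 8 ε)
  (b | a)*b — 12 transitions (3 symbol, 9 ε)
  ((b | a)*b)? — 15 transitions (3 symbol, 12 ε)
  b | a — 6 transitions (2 symbol, 4 ε)
  (b | a)? — 9 transitions (2 symbol, 7 ε)
  ((b | a)*b)?(b | a)?b — 27 transitions (6 symbol, 21 ε)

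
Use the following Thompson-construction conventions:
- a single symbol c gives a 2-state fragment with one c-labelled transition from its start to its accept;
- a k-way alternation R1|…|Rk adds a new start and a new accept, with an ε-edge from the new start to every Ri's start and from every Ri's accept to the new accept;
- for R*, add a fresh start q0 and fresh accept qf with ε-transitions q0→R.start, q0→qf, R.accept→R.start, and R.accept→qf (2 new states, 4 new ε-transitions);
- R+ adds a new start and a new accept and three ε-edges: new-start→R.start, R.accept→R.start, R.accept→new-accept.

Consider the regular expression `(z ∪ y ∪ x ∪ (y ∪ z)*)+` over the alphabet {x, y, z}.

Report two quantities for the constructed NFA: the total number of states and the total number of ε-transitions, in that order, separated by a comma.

Bottom-up over the parse tree:
Each of the 5 symbol leaves contributes 2 states and 0 ε-transitions.
  y ∪ z — 6 states, 4 ε-transitions
  (y ∪ z)* — 8 states, 8 ε-transitions
  z ∪ y ∪ x ∪ (y ∪ z)* — 16 states, 16 ε-transitions
  (z ∪ y ∪ x ∪ (y ∪ z)*)+ — 18 states, 19 ε-transitions

18, 19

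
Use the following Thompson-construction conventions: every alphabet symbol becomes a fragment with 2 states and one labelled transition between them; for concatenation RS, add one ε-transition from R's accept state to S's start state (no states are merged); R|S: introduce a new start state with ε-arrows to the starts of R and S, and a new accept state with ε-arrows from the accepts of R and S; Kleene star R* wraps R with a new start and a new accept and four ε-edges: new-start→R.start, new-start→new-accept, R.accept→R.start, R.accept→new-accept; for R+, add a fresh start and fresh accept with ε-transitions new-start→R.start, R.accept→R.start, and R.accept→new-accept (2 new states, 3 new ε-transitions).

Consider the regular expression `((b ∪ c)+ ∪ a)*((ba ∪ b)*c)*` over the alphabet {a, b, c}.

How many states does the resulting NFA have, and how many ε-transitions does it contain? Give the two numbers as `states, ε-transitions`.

Bottom-up over the parse tree:
Each of the 7 symbol leaves contributes 2 states and 0 ε-transitions.
  b ∪ c = 6 states, 4 ε-transitions
  (b ∪ c)+ = 8 states, 7 ε-transitions
  (b ∪ c)+ ∪ a = 12 states, 11 ε-transitions
  ((b ∪ c)+ ∪ a)* = 14 states, 15 ε-transitions
  ba = 4 states, 1 ε-transition
  ba ∪ b = 8 states, 5 ε-transitions
  (ba ∪ b)* = 10 states, 9 ε-transitions
  (ba ∪ b)*c = 12 states, 10 ε-transitions
  ((ba ∪ b)*c)* = 14 states, 14 ε-transitions
  ((b ∪ c)+ ∪ a)*((ba ∪ b)*c)* = 28 states, 30 ε-transitions

28, 30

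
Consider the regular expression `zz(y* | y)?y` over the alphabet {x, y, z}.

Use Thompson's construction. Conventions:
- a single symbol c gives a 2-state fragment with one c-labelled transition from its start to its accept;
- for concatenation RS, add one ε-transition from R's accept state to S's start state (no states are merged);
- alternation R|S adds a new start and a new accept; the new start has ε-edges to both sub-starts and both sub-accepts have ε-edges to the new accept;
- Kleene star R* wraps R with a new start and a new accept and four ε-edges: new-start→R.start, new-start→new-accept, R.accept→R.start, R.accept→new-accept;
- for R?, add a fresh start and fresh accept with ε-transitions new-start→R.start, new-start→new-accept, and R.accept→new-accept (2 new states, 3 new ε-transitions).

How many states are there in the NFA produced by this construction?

Recursing over subexpressions:
Each of the 5 symbol leaves contributes a 2-state fragment.
  y* = 4 states
  y* | y = 8 states
  (y* | y)? = 10 states
  zz(y* | y)?y = 16 states

16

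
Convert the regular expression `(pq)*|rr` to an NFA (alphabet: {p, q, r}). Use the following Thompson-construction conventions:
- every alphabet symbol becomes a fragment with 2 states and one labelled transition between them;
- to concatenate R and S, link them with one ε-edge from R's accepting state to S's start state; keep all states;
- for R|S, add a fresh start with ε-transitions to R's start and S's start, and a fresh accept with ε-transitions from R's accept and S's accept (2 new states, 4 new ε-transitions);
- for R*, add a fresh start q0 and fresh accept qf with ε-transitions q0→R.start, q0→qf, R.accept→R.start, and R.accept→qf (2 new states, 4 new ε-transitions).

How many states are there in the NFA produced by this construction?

By structural recursion:
Each of the 4 symbol leaves contributes a 2-state fragment.
  pq = 4 states
  (pq)* = 6 states
  rr = 4 states
  (pq)*|rr = 12 states

12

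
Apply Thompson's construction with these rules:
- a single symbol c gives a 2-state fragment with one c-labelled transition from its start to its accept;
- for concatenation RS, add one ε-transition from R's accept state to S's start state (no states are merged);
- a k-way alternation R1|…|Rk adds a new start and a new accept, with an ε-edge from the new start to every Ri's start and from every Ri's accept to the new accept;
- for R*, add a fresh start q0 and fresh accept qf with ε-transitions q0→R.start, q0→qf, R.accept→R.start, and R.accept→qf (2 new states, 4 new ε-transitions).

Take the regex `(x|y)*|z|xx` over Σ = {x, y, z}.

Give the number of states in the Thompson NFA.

Per subexpression:
Each of the 5 symbol leaves contributes a 2-state fragment.
  x|y = 6 states
  (x|y)* = 8 states
  xx = 4 states
  (x|y)*|z|xx = 16 states

16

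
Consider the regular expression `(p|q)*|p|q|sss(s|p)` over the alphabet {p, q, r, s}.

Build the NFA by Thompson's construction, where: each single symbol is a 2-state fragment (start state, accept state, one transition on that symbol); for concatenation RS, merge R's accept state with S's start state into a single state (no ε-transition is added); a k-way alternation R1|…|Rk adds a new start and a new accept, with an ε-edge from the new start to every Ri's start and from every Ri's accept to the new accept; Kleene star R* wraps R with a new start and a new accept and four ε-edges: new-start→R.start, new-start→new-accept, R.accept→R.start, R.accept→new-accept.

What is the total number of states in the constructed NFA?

Building bottom-up:
Each of the 9 symbol leaves contributes a 2-state fragment.
  p|q : 6 states
  (p|q)* : 8 states
  s|p : 6 states
  sss(s|p) : 9 states
  (p|q)*|p|q|sss(s|p) : 23 states

23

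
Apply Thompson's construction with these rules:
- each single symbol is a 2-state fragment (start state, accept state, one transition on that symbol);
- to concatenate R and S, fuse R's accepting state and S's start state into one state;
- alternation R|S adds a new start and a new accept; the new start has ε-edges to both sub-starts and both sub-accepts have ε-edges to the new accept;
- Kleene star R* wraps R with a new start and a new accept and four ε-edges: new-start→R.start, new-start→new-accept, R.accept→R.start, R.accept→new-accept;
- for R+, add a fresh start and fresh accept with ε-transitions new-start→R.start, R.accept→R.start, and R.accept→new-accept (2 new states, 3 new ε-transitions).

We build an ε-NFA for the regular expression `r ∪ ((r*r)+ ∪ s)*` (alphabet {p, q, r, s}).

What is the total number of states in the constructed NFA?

17

Recursing over subexpressions:
Each of the 4 symbol leaves contributes a 2-state fragment.
  r* = 4 states
  r*r = 5 states
  (r*r)+ = 7 states
  (r*r)+ ∪ s = 11 states
  ((r*r)+ ∪ s)* = 13 states
  r ∪ ((r*r)+ ∪ s)* = 17 states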